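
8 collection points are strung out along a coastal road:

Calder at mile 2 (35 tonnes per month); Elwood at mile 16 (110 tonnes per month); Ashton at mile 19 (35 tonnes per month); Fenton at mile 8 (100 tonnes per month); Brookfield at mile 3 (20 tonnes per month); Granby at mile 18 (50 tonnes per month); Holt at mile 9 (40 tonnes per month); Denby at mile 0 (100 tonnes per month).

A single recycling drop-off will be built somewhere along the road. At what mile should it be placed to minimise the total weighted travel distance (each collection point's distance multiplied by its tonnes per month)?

x = 8

For a sum of weighted absolute distances on a line, the optimum is the weighted median (not the mean). Total weight W = 490; half-weight = 245.
Sort by position and accumulate weight:
  mile 0 (Denby, w=100) → cum 100
  mile 2 (Calder, w=35) → cum 135
  mile 3 (Brookfield, w=20) → cum 155
  mile 8 (Fenton, w=100) → cum 255  ≥ 245 → median here
  mile 9 (Holt, w=40) → cum 295
  mile 16 (Elwood, w=110) → cum 405
  mile 18 (Granby, w=50) → cum 455
  mile 19 (Ashton, w=35) → cum 490
Optimal location: mile 8.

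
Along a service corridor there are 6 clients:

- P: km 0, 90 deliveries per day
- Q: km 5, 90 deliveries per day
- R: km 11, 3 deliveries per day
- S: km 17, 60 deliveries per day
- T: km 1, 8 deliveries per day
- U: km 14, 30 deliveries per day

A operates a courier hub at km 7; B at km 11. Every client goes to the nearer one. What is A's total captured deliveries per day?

188

The indifferent point is the midpoint (7+11)/2 = 9; clients left of it (closer to A at 7) go to A, those right go to B.
  P at 0 (w=90) → A
  T at 1 (w=8) → A
  Q at 5 (w=90) → A
  R at 11 (w=3) → B
  U at 14 (w=30) → B
  S at 17 (w=60) → B
A captures 188; B captures 93.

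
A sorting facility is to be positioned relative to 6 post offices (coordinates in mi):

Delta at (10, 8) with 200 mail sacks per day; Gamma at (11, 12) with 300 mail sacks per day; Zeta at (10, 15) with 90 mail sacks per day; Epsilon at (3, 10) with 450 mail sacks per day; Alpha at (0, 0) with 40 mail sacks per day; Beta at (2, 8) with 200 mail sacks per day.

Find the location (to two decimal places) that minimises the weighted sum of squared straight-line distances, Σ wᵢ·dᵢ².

(6.21, 9.88)

The minimiser of Σwᵢ‖p−pᵢ‖² is the weighted centroid p* = (Σwᵢpᵢ)/(Σwᵢ).
Σwᵢ = 1280.
Σwᵢxᵢ = 200·10 + 300·11 + 90·10 + 450·3 + 40·0 + 200·2 = 7950.
Σwᵢyᵢ = 200·8 + 300·12 + 90·15 + 450·10 + 40·0 + 200·8 = 12650.
x* = 7950/1280 = 6.21, y* = 12650/1280 = 9.88.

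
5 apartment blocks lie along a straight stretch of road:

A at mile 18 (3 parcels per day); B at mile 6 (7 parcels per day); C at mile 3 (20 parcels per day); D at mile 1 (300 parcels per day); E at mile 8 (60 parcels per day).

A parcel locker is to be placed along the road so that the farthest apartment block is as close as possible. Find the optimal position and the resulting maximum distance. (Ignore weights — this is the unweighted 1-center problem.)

The 1-center on a line is the midpoint of the two extreme points: leftmost at 1, rightmost at 18.
Optimal location = (1 + 18)/2 = 9.5; maximum distance = (18 − 1)/2 = 8.5.

location 9.5, max distance 8.5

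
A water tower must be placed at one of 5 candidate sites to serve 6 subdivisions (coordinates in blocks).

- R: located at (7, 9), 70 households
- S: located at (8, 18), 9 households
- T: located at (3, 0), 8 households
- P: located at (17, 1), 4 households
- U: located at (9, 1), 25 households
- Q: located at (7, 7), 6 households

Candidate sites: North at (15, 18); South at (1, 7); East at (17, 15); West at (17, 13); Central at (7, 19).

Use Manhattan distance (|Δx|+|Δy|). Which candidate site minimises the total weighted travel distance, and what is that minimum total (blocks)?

Total weighted distance at each candidate:
  North (15, 18): total = 2258
  South (1, 7): total = 1268
  East (17, 15): total = 2174
  West (17, 13): total = 1966
  Central (7, 19): total = 1586
Minimum is at South with total 1268 blocks.

South, total 1268 blocks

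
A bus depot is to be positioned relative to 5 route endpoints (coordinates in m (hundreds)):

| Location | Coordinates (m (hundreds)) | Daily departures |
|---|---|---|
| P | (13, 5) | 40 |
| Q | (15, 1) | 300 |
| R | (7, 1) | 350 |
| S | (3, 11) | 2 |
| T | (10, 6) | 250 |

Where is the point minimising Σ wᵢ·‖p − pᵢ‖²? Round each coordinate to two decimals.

The minimiser of Σwᵢ‖p−pᵢ‖² is the weighted centroid p* = (Σwᵢpᵢ)/(Σwᵢ).
Σwᵢ = 942.
Σwᵢxᵢ = 40·13 + 300·15 + 350·7 + 2·3 + 250·10 = 9976.
Σwᵢyᵢ = 40·5 + 300·1 + 350·1 + 2·11 + 250·6 = 2372.
x* = 9976/942 = 10.59, y* = 2372/942 = 2.52.

(10.59, 2.52)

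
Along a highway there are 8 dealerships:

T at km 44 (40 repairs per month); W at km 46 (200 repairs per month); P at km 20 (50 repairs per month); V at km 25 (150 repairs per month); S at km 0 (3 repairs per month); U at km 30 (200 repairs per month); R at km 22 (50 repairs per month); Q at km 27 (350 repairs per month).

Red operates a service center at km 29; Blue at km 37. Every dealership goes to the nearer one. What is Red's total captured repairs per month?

803

The indifferent point is the midpoint (29+37)/2 = 33; dealerships left of it (closer to Red at 29) go to Red, those right go to Blue.
  S at 0 (w=3) → Red
  P at 20 (w=50) → Red
  R at 22 (w=50) → Red
  V at 25 (w=150) → Red
  Q at 27 (w=350) → Red
  U at 30 (w=200) → Red
  T at 44 (w=40) → Blue
  W at 46 (w=200) → Blue
Red captures 803; Blue captures 240.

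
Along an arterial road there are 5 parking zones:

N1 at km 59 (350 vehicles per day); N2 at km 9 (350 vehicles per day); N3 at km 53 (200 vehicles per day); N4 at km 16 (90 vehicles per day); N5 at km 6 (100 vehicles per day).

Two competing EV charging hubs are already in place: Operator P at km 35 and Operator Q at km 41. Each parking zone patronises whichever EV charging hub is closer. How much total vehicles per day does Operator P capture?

540

The indifferent point is the midpoint (35+41)/2 = 38; parking zones left of it (closer to Operator P at 35) go to Operator P, those right go to Operator Q.
  N5 at 6 (w=100) → Operator P
  N2 at 9 (w=350) → Operator P
  N4 at 16 (w=90) → Operator P
  N3 at 53 (w=200) → Operator Q
  N1 at 59 (w=350) → Operator Q
Operator P captures 540; Operator Q captures 550.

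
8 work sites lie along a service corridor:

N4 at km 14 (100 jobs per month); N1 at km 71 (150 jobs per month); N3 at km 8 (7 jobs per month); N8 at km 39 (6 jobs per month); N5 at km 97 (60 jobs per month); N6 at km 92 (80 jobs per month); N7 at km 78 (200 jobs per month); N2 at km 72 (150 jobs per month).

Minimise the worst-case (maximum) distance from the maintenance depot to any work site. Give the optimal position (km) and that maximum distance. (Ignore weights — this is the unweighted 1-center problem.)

location 52.5, max distance 44.5

The 1-center on a line is the midpoint of the two extreme points: leftmost at 8, rightmost at 97.
Optimal location = (8 + 97)/2 = 52.5; maximum distance = (97 − 8)/2 = 44.5.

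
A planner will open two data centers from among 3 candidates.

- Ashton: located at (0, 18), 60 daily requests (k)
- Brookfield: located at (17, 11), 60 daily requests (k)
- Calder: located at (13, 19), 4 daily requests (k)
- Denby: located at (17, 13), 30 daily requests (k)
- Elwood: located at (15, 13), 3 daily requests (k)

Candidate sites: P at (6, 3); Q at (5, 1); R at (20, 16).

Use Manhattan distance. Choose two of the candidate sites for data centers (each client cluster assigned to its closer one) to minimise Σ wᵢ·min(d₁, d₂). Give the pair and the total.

Evaluate every pair (each demand assigned to the nearer of the two):
  {P, R}: total = 1984
  {Q, R}: total = 2044
  {P, Q}: total = 3179
Best pair: {P, R} with total 1984.

{P, R}, total 1984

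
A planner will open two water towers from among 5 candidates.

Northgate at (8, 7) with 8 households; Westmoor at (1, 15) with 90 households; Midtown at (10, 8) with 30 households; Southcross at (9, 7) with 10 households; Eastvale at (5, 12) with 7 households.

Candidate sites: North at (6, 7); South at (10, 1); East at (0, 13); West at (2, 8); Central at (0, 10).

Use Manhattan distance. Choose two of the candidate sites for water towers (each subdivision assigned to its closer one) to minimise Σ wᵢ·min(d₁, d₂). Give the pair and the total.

{North, East}, total 508

Evaluate every pair (each demand assigned to the nearer of the two):
  {North, East}: total = 508
  {South, East}: total = 656
  {East, West}: total = 688
  {North, Central}: total = 778
  {East, Central}: total = 880
  {South, Central}: total = 933
  {North, West}: total = 958
  {West, Central}: total = 965
  {South, West}: total = 1105
  {North, South}: total = 1408
Best pair: {North, East} with total 508.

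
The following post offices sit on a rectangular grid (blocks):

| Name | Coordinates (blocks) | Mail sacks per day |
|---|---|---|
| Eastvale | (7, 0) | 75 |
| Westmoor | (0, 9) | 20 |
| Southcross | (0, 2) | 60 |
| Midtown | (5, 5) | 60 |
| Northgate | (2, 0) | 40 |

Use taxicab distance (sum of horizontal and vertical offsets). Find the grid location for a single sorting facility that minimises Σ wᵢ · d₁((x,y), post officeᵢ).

Manhattan distance separates: Σwᵢ(|x−xᵢ|+|y−yᵢ|) = Σwᵢ|x−xᵢ| + Σwᵢ|y−yᵢ|, so x and y are optimised independently as 1-D weighted medians.
Total weight W = 255; half = 127.5.
x-coordinate, sorted with cumulative weight:
  x=0 (Westmoor, w=20) cum 20
  x=0 (Southcross, w=60) cum 80
  x=2 (Northgate, w=40) cum 120
  x=5 (Midtown, w=60) cum 180  ← median
  x=7 (Eastvale, w=75) cum 255
⇒ x* = 5
y-coordinate, sorted with cumulative weight:
  y=0 (Eastvale, w=75) cum 75
  y=0 (Northgate, w=40) cum 115
  y=2 (Southcross, w=60) cum 175  ← median
  y=5 (Midtown, w=60) cum 235
  y=9 (Westmoor, w=20) cum 255
⇒ y* = 2

(5, 2)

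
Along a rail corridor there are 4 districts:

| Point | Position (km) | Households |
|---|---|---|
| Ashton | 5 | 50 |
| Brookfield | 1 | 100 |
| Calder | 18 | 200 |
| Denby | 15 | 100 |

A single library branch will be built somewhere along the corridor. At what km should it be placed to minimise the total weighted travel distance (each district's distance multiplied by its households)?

x = 15

For a sum of weighted absolute distances on a line, the optimum is the weighted median (not the mean). Total weight W = 450; half-weight = 225.
Sort by position and accumulate weight:
  km 1 (Brookfield, w=100) → cum 100
  km 5 (Ashton, w=50) → cum 150
  km 15 (Denby, w=100) → cum 250  ≥ 225 → median here
  km 18 (Calder, w=200) → cum 450
Optimal location: km 15.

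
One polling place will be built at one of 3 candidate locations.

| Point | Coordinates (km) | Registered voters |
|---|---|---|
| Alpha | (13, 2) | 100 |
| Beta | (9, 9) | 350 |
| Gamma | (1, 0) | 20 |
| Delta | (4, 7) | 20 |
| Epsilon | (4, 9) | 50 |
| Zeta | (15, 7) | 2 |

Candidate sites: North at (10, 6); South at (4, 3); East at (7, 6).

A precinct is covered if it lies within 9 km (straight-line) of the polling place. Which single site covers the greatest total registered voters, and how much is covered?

East, covering 542

Coverage radius r = 9 km; a point is covered iff (Δx)²+(Δy)² ≤ 9² = 81.
  North (10, 6): covers {Alpha, Beta, Delta, Epsilon, Zeta} → 522
  South (4, 3): covers {Beta, Gamma, Delta, Epsilon} → 440
  East (7, 6): covers {Alpha, Beta, Gamma, Delta, Epsilon, Zeta} → 542
Maximum coverage at East: 542 registered voters.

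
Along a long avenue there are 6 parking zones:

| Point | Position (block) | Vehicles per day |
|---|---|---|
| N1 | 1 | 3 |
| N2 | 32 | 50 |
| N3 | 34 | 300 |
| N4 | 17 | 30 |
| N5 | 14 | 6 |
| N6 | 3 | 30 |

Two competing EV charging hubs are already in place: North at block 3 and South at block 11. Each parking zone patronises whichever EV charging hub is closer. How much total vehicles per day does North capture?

The indifferent point is the midpoint (3+11)/2 = 7; parking zones left of it (closer to North at 3) go to North, those right go to South.
  N1 at 1 (w=3) → North
  N6 at 3 (w=30) → North
  N5 at 14 (w=6) → South
  N4 at 17 (w=30) → South
  N2 at 32 (w=50) → South
  N3 at 34 (w=300) → South
North captures 33; South captures 386.

33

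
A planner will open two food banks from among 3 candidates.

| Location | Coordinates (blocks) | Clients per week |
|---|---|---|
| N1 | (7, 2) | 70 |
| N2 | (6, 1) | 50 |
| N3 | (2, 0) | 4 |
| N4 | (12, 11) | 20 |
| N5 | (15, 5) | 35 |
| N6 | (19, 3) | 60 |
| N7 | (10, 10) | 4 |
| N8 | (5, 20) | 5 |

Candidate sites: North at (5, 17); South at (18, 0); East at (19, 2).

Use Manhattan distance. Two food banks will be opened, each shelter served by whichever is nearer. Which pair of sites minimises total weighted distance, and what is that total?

{North, East}, total 2244

Evaluate every pair (each demand assigned to the nearer of the two):
  {North, East}: total = 2244
  {South, East}: total = 2407
  {North, South}: total = 2467
Best pair: {North, East} with total 2244.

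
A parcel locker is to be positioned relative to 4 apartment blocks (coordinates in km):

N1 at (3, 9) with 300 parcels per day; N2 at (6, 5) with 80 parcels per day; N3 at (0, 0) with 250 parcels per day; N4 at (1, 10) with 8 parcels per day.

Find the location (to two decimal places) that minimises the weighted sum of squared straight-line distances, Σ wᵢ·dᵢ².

The minimiser of Σwᵢ‖p−pᵢ‖² is the weighted centroid p* = (Σwᵢpᵢ)/(Σwᵢ).
Σwᵢ = 638.
Σwᵢxᵢ = 300·3 + 80·6 + 250·0 + 8·1 = 1388.
Σwᵢyᵢ = 300·9 + 80·5 + 250·0 + 8·10 = 3180.
x* = 1388/638 = 2.18, y* = 3180/638 = 4.98.

(2.18, 4.98)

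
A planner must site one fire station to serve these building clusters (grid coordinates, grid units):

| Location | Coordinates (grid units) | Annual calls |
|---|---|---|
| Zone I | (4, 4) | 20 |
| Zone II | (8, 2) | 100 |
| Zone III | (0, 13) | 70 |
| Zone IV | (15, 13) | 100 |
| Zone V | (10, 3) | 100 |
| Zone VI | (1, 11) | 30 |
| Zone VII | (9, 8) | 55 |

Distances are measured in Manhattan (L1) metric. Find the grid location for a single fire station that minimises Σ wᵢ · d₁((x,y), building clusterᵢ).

(9, 8)

Manhattan distance separates: Σwᵢ(|x−xᵢ|+|y−yᵢ|) = Σwᵢ|x−xᵢ| + Σwᵢ|y−yᵢ|, so x and y are optimised independently as 1-D weighted medians.
Total weight W = 475; half = 237.5.
x-coordinate, sorted with cumulative weight:
  x=0 (Zone III, w=70) cum 70
  x=1 (Zone VI, w=30) cum 100
  x=4 (Zone I, w=20) cum 120
  x=8 (Zone II, w=100) cum 220
  x=9 (Zone VII, w=55) cum 275  ← median
  x=10 (Zone V, w=100) cum 375
  x=15 (Zone IV, w=100) cum 475
⇒ x* = 9
y-coordinate, sorted with cumulative weight:
  y=2 (Zone II, w=100) cum 100
  y=3 (Zone V, w=100) cum 200
  y=4 (Zone I, w=20) cum 220
  y=8 (Zone VII, w=55) cum 275  ← median
  y=11 (Zone VI, w=30) cum 305
  y=13 (Zone III, w=70) cum 375
  y=13 (Zone IV, w=100) cum 475
⇒ y* = 8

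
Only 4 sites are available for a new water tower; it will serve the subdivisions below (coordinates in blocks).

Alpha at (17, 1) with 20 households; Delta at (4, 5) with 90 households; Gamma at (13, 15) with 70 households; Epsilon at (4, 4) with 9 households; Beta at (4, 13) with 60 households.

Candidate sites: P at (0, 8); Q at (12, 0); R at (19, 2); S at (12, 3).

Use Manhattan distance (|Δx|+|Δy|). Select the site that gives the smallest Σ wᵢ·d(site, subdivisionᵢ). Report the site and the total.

S, total 3111 blocks

Total weighted distance at each candidate:
  P (0, 8): total = 3122
  Q (12, 0): total = 3778
  R (19, 2): total = 4723
  S (12, 3): total = 3111
Minimum is at S with total 3111 blocks.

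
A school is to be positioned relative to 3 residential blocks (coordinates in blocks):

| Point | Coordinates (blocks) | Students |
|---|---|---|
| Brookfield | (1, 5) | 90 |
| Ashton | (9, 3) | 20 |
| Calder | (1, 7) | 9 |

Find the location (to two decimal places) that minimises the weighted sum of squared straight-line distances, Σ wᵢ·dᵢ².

The minimiser of Σwᵢ‖p−pᵢ‖² is the weighted centroid p* = (Σwᵢpᵢ)/(Σwᵢ).
Σwᵢ = 119.
Σwᵢxᵢ = 90·1 + 20·9 + 9·1 = 279.
Σwᵢyᵢ = 90·5 + 20·3 + 9·7 = 573.
x* = 279/119 = 2.34, y* = 573/119 = 4.82.

(2.34, 4.82)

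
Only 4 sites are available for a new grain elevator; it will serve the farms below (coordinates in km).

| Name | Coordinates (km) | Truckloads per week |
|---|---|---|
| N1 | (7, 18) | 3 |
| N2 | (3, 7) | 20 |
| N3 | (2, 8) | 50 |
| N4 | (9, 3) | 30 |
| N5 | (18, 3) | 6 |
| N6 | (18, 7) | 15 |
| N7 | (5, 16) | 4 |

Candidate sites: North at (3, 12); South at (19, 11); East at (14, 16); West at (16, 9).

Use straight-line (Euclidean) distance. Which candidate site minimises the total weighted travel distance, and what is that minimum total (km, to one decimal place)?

Total weighted distance at each candidate:
  North (3, 12): total = 1012.3
  South (19, 11): total = 1788.5
  East (14, 16): total = 1710.4
  West (16, 9): total = 1412.1
Minimum is at North with total 1012.3 km.

North, total 1012.3 km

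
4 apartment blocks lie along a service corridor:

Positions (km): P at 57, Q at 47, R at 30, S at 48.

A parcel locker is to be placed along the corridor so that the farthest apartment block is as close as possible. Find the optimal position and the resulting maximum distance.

The 1-center on a line is the midpoint of the two extreme points: leftmost at 30, rightmost at 57.
Optimal location = (30 + 57)/2 = 43.5; maximum distance = (57 − 30)/2 = 13.5.

location 43.5, max distance 13.5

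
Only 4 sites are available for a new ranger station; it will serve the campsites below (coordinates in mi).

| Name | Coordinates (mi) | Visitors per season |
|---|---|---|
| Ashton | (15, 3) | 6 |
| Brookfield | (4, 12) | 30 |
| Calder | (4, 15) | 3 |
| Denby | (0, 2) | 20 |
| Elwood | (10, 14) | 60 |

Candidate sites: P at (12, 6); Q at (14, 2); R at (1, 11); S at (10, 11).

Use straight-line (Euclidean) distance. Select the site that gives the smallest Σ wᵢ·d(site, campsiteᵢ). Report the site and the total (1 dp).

Total weighted distance at each candidate:
  P (12, 6): total = 1109.3
  Q (14, 2): total = 1520.9
  R (1, 11): total = 956.9
  S (10, 11): total = 709.8
Minimum is at S with total 709.8 mi.

S, total 709.8 mi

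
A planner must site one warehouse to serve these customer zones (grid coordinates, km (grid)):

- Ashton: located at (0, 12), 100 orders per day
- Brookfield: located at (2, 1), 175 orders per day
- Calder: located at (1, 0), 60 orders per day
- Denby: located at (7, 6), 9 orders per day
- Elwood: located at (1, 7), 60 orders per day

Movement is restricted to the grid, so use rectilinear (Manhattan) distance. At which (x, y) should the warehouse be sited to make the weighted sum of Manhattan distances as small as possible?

Manhattan distance separates: Σwᵢ(|x−xᵢ|+|y−yᵢ|) = Σwᵢ|x−xᵢ| + Σwᵢ|y−yᵢ|, so x and y are optimised independently as 1-D weighted medians.
Total weight W = 404; half = 202.
x-coordinate, sorted with cumulative weight:
  x=0 (Ashton, w=100) cum 100
  x=1 (Calder, w=60) cum 160
  x=1 (Elwood, w=60) cum 220  ← median
  x=2 (Brookfield, w=175) cum 395
  x=7 (Denby, w=9) cum 404
⇒ x* = 1
y-coordinate, sorted with cumulative weight:
  y=0 (Calder, w=60) cum 60
  y=1 (Brookfield, w=175) cum 235  ← median
  y=6 (Denby, w=9) cum 244
  y=7 (Elwood, w=60) cum 304
  y=12 (Ashton, w=100) cum 404
⇒ y* = 1

(1, 1)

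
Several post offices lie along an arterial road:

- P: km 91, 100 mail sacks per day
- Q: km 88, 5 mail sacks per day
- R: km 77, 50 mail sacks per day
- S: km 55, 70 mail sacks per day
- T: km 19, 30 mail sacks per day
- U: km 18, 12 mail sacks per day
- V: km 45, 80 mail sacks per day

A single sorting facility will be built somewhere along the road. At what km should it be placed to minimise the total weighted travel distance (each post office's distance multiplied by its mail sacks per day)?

For a sum of weighted absolute distances on a line, the optimum is the weighted median (not the mean). Total weight W = 347; half-weight = 173.5.
Sort by position and accumulate weight:
  km 18 (U, w=12) → cum 12
  km 19 (T, w=30) → cum 42
  km 45 (V, w=80) → cum 122
  km 55 (S, w=70) → cum 192  ≥ 173.5 → median here
  km 77 (R, w=50) → cum 242
  km 88 (Q, w=5) → cum 247
  km 91 (P, w=100) → cum 347
Optimal location: km 55.

x = 55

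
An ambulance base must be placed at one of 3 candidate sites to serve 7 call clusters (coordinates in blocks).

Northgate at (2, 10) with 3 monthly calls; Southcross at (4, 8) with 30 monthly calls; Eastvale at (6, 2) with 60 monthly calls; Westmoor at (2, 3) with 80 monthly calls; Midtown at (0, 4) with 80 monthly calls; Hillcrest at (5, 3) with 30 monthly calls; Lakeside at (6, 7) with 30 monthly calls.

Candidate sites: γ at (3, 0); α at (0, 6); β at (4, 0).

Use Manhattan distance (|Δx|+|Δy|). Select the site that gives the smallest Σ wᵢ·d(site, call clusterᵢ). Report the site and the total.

α, total 1808 blocks

Total weighted distance at each candidate:
  γ (3, 0): total = 1933
  α (0, 6): total = 1808
  β (4, 0): total = 1946
Minimum is at α with total 1808 blocks.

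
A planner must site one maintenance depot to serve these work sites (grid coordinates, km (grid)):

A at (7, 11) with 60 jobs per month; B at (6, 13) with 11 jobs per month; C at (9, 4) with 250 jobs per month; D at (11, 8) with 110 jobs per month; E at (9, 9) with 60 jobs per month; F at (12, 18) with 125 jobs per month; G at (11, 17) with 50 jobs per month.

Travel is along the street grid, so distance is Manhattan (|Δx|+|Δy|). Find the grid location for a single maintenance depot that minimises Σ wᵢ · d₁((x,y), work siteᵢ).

Manhattan distance separates: Σwᵢ(|x−xᵢ|+|y−yᵢ|) = Σwᵢ|x−xᵢ| + Σwᵢ|y−yᵢ|, so x and y are optimised independently as 1-D weighted medians.
Total weight W = 666; half = 333.
x-coordinate, sorted with cumulative weight:
  x=6 (B, w=11) cum 11
  x=7 (A, w=60) cum 71
  x=9 (C, w=250) cum 321
  x=9 (E, w=60) cum 381  ← median
  x=11 (D, w=110) cum 491
  x=11 (G, w=50) cum 541
  x=12 (F, w=125) cum 666
⇒ x* = 9
y-coordinate, sorted with cumulative weight:
  y=4 (C, w=250) cum 250
  y=8 (D, w=110) cum 360  ← median
  y=9 (E, w=60) cum 420
  y=11 (A, w=60) cum 480
  y=13 (B, w=11) cum 491
  y=17 (G, w=50) cum 541
  y=18 (F, w=125) cum 666
⇒ y* = 8

(9, 8)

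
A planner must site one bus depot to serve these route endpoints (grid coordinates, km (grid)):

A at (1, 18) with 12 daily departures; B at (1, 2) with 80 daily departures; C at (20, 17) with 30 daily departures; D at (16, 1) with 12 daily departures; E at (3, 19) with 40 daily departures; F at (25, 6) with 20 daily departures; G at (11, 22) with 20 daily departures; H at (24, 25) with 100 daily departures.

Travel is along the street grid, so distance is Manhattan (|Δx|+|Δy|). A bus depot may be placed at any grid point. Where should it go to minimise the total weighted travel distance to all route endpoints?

Manhattan distance separates: Σwᵢ(|x−xᵢ|+|y−yᵢ|) = Σwᵢ|x−xᵢ| + Σwᵢ|y−yᵢ|, so x and y are optimised independently as 1-D weighted medians.
Total weight W = 314; half = 157.
x-coordinate, sorted with cumulative weight:
  x=1 (A, w=12) cum 12
  x=1 (B, w=80) cum 92
  x=3 (E, w=40) cum 132
  x=11 (G, w=20) cum 152
  x=16 (D, w=12) cum 164  ← median
  x=20 (C, w=30) cum 194
  x=24 (H, w=100) cum 294
  x=25 (F, w=20) cum 314
⇒ x* = 16
y-coordinate, sorted with cumulative weight:
  y=1 (D, w=12) cum 12
  y=2 (B, w=80) cum 92
  y=6 (F, w=20) cum 112
  y=17 (C, w=30) cum 142
  y=18 (A, w=12) cum 154
  y=19 (E, w=40) cum 194  ← median
  y=22 (G, w=20) cum 214
  y=25 (H, w=100) cum 314
⇒ y* = 19

(16, 19)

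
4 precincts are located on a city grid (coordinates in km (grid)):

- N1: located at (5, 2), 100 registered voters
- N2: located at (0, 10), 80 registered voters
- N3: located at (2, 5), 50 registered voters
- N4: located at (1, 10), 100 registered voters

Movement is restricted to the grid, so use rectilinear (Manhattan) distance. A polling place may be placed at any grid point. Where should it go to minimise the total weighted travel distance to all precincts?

(1, 10)

Manhattan distance separates: Σwᵢ(|x−xᵢ|+|y−yᵢ|) = Σwᵢ|x−xᵢ| + Σwᵢ|y−yᵢ|, so x and y are optimised independently as 1-D weighted medians.
Total weight W = 330; half = 165.
x-coordinate, sorted with cumulative weight:
  x=0 (N2, w=80) cum 80
  x=1 (N4, w=100) cum 180  ← median
  x=2 (N3, w=50) cum 230
  x=5 (N1, w=100) cum 330
⇒ x* = 1
y-coordinate, sorted with cumulative weight:
  y=2 (N1, w=100) cum 100
  y=5 (N3, w=50) cum 150
  y=10 (N2, w=80) cum 230  ← median
  y=10 (N4, w=100) cum 330
⇒ y* = 10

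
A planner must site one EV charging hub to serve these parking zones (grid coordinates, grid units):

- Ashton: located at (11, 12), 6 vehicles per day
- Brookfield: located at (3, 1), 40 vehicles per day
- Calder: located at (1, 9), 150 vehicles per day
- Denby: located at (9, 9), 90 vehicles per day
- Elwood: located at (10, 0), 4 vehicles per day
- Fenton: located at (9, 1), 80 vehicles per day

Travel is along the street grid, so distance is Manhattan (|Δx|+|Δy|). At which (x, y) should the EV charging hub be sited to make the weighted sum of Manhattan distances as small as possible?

(3, 9)

Manhattan distance separates: Σwᵢ(|x−xᵢ|+|y−yᵢ|) = Σwᵢ|x−xᵢ| + Σwᵢ|y−yᵢ|, so x and y are optimised independently as 1-D weighted medians.
Total weight W = 370; half = 185.
x-coordinate, sorted with cumulative weight:
  x=1 (Calder, w=150) cum 150
  x=3 (Brookfield, w=40) cum 190  ← median
  x=9 (Denby, w=90) cum 280
  x=9 (Fenton, w=80) cum 360
  x=10 (Elwood, w=4) cum 364
  x=11 (Ashton, w=6) cum 370
⇒ x* = 3
y-coordinate, sorted with cumulative weight:
  y=0 (Elwood, w=4) cum 4
  y=1 (Brookfield, w=40) cum 44
  y=1 (Fenton, w=80) cum 124
  y=9 (Calder, w=150) cum 274  ← median
  y=9 (Denby, w=90) cum 364
  y=12 (Ashton, w=6) cum 370
⇒ y* = 9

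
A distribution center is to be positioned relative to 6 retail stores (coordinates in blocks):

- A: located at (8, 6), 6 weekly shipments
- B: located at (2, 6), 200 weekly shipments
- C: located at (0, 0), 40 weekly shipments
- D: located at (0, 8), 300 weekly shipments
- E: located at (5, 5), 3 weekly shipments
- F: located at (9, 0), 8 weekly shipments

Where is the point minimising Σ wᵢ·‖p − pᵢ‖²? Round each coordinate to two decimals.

The minimiser of Σwᵢ‖p−pᵢ‖² is the weighted centroid p* = (Σwᵢpᵢ)/(Σwᵢ).
Σwᵢ = 557.
Σwᵢxᵢ = 6·8 + 200·2 + 40·0 + 300·0 + 3·5 + 8·9 = 535.
Σwᵢyᵢ = 6·6 + 200·6 + 40·0 + 300·8 + 3·5 + 8·0 = 3651.
x* = 535/557 = 0.96, y* = 3651/557 = 6.55.

(0.96, 6.55)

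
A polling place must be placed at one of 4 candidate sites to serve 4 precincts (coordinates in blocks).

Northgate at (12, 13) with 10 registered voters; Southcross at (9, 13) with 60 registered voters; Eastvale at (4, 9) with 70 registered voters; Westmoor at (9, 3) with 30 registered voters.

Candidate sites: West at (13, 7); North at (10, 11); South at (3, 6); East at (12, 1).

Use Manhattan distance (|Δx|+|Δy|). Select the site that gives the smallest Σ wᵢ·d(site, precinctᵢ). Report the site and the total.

North, total 1050 blocks

Total weighted distance at each candidate:
  West (13, 7): total = 1680
  North (10, 11): total = 1050
  South (3, 6): total = 1490
  East (12, 1): total = 2290
Minimum is at North with total 1050 blocks.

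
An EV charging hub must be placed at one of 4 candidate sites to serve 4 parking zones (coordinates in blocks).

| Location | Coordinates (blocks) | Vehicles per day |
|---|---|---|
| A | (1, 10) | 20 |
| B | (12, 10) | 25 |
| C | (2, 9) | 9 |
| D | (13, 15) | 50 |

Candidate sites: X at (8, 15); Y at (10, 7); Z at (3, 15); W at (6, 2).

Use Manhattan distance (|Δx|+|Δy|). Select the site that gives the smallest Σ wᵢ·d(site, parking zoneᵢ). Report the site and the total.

X, total 823 blocks

Total weighted distance at each candidate:
  X (8, 15): total = 823
  Y (10, 7): total = 1005
  Z (3, 15): total = 1053
  W (6, 2): total = 1709
Minimum is at X with total 823 blocks.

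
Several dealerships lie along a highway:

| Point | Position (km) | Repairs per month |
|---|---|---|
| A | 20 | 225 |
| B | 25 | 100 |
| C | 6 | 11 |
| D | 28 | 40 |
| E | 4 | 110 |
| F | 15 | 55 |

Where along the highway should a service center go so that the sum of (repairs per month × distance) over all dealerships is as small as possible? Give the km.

For a sum of weighted absolute distances on a line, the optimum is the weighted median (not the mean). Total weight W = 541; half-weight = 270.5.
Sort by position and accumulate weight:
  km 4 (E, w=110) → cum 110
  km 6 (C, w=11) → cum 121
  km 15 (F, w=55) → cum 176
  km 20 (A, w=225) → cum 401  ≥ 270.5 → median here
  km 25 (B, w=100) → cum 501
  km 28 (D, w=40) → cum 541
Optimal location: km 20.

x = 20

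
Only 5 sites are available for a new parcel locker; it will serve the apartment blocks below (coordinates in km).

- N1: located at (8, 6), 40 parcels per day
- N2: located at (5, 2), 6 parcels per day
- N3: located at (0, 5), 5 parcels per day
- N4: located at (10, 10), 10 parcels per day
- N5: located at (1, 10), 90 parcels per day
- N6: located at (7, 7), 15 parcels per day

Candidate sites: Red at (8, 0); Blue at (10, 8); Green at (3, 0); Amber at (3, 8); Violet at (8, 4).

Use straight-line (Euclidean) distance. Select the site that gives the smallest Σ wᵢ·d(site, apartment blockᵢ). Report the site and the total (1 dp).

Amber, total 663.8 km

Total weighted distance at each candidate:
  Red (8, 0): total = 1615.4
  Blue (10, 8): total = 1109.4
  Green (3, 0): total = 1519.4
  Amber (3, 8): total = 663.8
  Violet (8, 4): total = 1082.4
Minimum is at Amber with total 663.8 km.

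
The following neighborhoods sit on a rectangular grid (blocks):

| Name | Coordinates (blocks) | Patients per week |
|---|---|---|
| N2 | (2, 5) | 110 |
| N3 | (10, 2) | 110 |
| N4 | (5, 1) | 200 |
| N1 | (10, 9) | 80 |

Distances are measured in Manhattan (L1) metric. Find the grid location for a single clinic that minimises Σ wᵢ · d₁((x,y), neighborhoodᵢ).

Manhattan distance separates: Σwᵢ(|x−xᵢ|+|y−yᵢ|) = Σwᵢ|x−xᵢ| + Σwᵢ|y−yᵢ|, so x and y are optimised independently as 1-D weighted medians.
Total weight W = 500; half = 250.
x-coordinate, sorted with cumulative weight:
  x=2 (N2, w=110) cum 110
  x=5 (N4, w=200) cum 310  ← median
  x=10 (N3, w=110) cum 420
  x=10 (N1, w=80) cum 500
⇒ x* = 5
y-coordinate, sorted with cumulative weight:
  y=1 (N4, w=200) cum 200
  y=2 (N3, w=110) cum 310  ← median
  y=5 (N2, w=110) cum 420
  y=9 (N1, w=80) cum 500
⇒ y* = 2

(5, 2)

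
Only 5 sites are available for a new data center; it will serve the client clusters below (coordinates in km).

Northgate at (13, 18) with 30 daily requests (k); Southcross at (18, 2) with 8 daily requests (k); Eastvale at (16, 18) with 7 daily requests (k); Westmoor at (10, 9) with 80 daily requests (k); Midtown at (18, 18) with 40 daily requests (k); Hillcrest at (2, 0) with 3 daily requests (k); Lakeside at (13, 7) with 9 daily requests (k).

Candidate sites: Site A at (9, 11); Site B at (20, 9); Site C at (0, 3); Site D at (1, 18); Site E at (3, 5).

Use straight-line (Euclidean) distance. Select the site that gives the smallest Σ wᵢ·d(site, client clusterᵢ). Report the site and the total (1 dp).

Total weighted distance at each candidate:
  Site A (9, 11): total = 1138.0
  Site B (20, 9): total = 1763.9
  Site C (0, 3): total = 2896.6
  Site D (1, 18): total = 2550.6
  Site E (3, 5): total = 2289.1
Minimum is at Site A with total 1138.0 km.

Site A, total 1138.0 km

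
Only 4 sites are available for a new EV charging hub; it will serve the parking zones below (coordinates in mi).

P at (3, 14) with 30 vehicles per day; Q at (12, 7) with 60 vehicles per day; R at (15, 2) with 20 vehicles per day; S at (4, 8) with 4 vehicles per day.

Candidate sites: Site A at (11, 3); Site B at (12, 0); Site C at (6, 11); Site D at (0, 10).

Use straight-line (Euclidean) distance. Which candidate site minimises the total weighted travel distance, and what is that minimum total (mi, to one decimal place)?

Site A, total 772.3 mi

Total weighted distance at each candidate:
  Site A (11, 3): total = 772.3
  Site B (12, 0): total = 1036.7
  Site C (6, 11): total = 828.9
  Site D (0, 10): total = 1250.0
Minimum is at Site A with total 772.3 mi.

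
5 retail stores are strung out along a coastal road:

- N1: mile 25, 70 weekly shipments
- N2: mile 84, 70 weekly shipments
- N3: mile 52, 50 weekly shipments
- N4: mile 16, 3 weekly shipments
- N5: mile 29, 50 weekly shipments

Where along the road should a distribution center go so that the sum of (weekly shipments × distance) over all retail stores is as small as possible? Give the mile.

For a sum of weighted absolute distances on a line, the optimum is the weighted median (not the mean). Total weight W = 243; half-weight = 121.5.
Sort by position and accumulate weight:
  mile 16 (N4, w=3) → cum 3
  mile 25 (N1, w=70) → cum 73
  mile 29 (N5, w=50) → cum 123  ≥ 121.5 → median here
  mile 52 (N3, w=50) → cum 173
  mile 84 (N2, w=70) → cum 243
Optimal location: mile 29.

x = 29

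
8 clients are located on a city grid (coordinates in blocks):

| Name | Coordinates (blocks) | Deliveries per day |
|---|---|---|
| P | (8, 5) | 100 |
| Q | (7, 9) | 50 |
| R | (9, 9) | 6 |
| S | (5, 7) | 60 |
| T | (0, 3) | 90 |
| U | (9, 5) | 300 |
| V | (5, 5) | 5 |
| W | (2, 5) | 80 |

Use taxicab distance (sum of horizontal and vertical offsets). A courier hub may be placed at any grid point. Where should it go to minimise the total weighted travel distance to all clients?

(8, 5)

Manhattan distance separates: Σwᵢ(|x−xᵢ|+|y−yᵢ|) = Σwᵢ|x−xᵢ| + Σwᵢ|y−yᵢ|, so x and y are optimised independently as 1-D weighted medians.
Total weight W = 691; half = 345.5.
x-coordinate, sorted with cumulative weight:
  x=0 (T, w=90) cum 90
  x=2 (W, w=80) cum 170
  x=5 (S, w=60) cum 230
  x=5 (V, w=5) cum 235
  x=7 (Q, w=50) cum 285
  x=8 (P, w=100) cum 385  ← median
  x=9 (R, w=6) cum 391
  x=9 (U, w=300) cum 691
⇒ x* = 8
y-coordinate, sorted with cumulative weight:
  y=3 (T, w=90) cum 90
  y=5 (P, w=100) cum 190
  y=5 (U, w=300) cum 490  ← median
  y=5 (V, w=5) cum 495
  y=5 (W, w=80) cum 575
  y=7 (S, w=60) cum 635
  y=9 (Q, w=50) cum 685
  y=9 (R, w=6) cum 691
⇒ y* = 5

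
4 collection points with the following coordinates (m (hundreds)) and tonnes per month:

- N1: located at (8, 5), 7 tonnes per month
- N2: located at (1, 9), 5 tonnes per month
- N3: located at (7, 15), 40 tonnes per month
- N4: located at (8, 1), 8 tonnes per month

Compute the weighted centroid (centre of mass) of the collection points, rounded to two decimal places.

(6.75, 11.47)

The minimiser of Σwᵢ‖p−pᵢ‖² is the weighted centroid p* = (Σwᵢpᵢ)/(Σwᵢ).
Σwᵢ = 60.
Σwᵢxᵢ = 7·8 + 5·1 + 40·7 + 8·8 = 405.
Σwᵢyᵢ = 7·5 + 5·9 + 40·15 + 8·1 = 688.
x* = 405/60 = 6.75, y* = 688/60 = 11.47.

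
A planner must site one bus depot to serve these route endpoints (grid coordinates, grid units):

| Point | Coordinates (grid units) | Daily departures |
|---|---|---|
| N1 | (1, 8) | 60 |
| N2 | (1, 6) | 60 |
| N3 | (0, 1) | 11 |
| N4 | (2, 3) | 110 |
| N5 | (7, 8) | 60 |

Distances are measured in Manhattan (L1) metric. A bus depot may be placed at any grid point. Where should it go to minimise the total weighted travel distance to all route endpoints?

(2, 6)

Manhattan distance separates: Σwᵢ(|x−xᵢ|+|y−yᵢ|) = Σwᵢ|x−xᵢ| + Σwᵢ|y−yᵢ|, so x and y are optimised independently as 1-D weighted medians.
Total weight W = 301; half = 150.5.
x-coordinate, sorted with cumulative weight:
  x=0 (N3, w=11) cum 11
  x=1 (N1, w=60) cum 71
  x=1 (N2, w=60) cum 131
  x=2 (N4, w=110) cum 241  ← median
  x=7 (N5, w=60) cum 301
⇒ x* = 2
y-coordinate, sorted with cumulative weight:
  y=1 (N3, w=11) cum 11
  y=3 (N4, w=110) cum 121
  y=6 (N2, w=60) cum 181  ← median
  y=8 (N1, w=60) cum 241
  y=8 (N5, w=60) cum 301
⇒ y* = 6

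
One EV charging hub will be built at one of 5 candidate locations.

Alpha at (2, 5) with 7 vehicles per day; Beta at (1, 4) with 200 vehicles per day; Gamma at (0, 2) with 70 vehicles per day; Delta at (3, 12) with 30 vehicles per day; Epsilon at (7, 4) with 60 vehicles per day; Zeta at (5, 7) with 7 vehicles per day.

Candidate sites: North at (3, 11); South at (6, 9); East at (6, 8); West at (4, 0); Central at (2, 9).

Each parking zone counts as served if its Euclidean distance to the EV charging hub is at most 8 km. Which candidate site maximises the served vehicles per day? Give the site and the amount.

Central, covering 374

Coverage radius r = 8 km; a point is covered iff (Δx)²+(Δy)² ≤ 8² = 64.
  North (3, 11): covers {Alpha, Beta, Delta, Zeta} → 244
  South (6, 9): covers {Alpha, Beta, Delta, Epsilon, Zeta} → 304
  East (6, 8): covers {Alpha, Beta, Delta, Epsilon, Zeta} → 304
  West (4, 0): covers {Alpha, Beta, Gamma, Epsilon, Zeta} → 344
  Central (2, 9): covers {Alpha, Beta, Gamma, Delta, Epsilon, Zeta} → 374
Maximum coverage at Central: 374 vehicles per day.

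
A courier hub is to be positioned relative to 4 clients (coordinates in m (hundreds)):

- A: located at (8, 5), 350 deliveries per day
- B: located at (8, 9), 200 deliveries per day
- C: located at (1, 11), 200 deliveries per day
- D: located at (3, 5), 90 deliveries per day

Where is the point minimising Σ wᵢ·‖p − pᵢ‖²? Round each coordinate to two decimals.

(5.80, 7.38)

The minimiser of Σwᵢ‖p−pᵢ‖² is the weighted centroid p* = (Σwᵢpᵢ)/(Σwᵢ).
Σwᵢ = 840.
Σwᵢxᵢ = 350·8 + 200·8 + 200·1 + 90·3 = 4870.
Σwᵢyᵢ = 350·5 + 200·9 + 200·11 + 90·5 = 6200.
x* = 4870/840 = 5.80, y* = 6200/840 = 7.38.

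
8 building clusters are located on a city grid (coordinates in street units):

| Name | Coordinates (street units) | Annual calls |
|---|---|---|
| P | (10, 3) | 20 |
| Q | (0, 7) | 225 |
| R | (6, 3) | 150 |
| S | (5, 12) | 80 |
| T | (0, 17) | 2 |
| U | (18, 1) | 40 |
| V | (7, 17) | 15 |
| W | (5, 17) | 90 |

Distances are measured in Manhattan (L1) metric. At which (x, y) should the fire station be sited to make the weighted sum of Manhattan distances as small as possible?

Manhattan distance separates: Σwᵢ(|x−xᵢ|+|y−yᵢ|) = Σwᵢ|x−xᵢ| + Σwᵢ|y−yᵢ|, so x and y are optimised independently as 1-D weighted medians.
Total weight W = 622; half = 311.
x-coordinate, sorted with cumulative weight:
  x=0 (Q, w=225) cum 225
  x=0 (T, w=2) cum 227
  x=5 (S, w=80) cum 307
  x=5 (W, w=90) cum 397  ← median
  x=6 (R, w=150) cum 547
  x=7 (V, w=15) cum 562
  x=10 (P, w=20) cum 582
  x=18 (U, w=40) cum 622
⇒ x* = 5
y-coordinate, sorted with cumulative weight:
  y=1 (U, w=40) cum 40
  y=3 (P, w=20) cum 60
  y=3 (R, w=150) cum 210
  y=7 (Q, w=225) cum 435  ← median
  y=12 (S, w=80) cum 515
  y=17 (T, w=2) cum 517
  y=17 (V, w=15) cum 532
  y=17 (W, w=90) cum 622
⇒ y* = 7

(5, 7)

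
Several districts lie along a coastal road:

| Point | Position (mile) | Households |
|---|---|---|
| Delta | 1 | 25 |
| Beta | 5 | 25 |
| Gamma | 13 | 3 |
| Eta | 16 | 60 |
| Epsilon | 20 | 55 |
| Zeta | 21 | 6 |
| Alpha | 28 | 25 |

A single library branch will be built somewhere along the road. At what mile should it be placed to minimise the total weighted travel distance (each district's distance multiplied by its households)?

For a sum of weighted absolute distances on a line, the optimum is the weighted median (not the mean). Total weight W = 199; half-weight = 99.5.
Sort by position and accumulate weight:
  mile 1 (Delta, w=25) → cum 25
  mile 5 (Beta, w=25) → cum 50
  mile 13 (Gamma, w=3) → cum 53
  mile 16 (Eta, w=60) → cum 113  ≥ 99.5 → median here
  mile 20 (Epsilon, w=55) → cum 168
  mile 21 (Zeta, w=6) → cum 174
  mile 28 (Alpha, w=25) → cum 199
Optimal location: mile 16.

x = 16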